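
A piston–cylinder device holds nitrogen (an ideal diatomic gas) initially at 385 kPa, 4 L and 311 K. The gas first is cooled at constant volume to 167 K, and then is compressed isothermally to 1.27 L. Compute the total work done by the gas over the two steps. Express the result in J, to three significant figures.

Step 1 (isochoric): W = 0 (constant volume).
After step 1: P = 206.7 kPa (V unchanged).
Step 2 (isothermal): W = P₁V₁ ln(V₂/V₁) = (826.9) ln(1.27/4) = -948.7 J.
W_total = 0 − 948.7 = -948.7 J.

W_total ≈ -949 J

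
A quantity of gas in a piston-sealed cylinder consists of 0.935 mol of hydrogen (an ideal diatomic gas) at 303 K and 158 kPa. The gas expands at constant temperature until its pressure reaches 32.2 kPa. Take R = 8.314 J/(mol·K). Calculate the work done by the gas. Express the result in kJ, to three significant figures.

Isothermal process: W = nRT ln(V₂/V₁) = nRT ln(P₁/P₂).
W = (0.935)(8.314)(303) × ln(158/32.2)
  = 2355 × ln(4.907) = 2355 × 1.591
W_by_gas = 3747 J.

W ≈ 3.75 kJ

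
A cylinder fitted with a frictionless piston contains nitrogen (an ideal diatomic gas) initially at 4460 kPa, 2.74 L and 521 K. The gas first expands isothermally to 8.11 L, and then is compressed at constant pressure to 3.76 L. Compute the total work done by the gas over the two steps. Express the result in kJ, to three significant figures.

W_total ≈ 6.71 kJ

Step 1 (isothermal): W = P₁V₁ ln(V₂/V₁) = (12220) ln(8.11/2.74) = 13261 J.
After step 1: P = 1507 kPa, V = 8.11 L, T = 521 K.
Step 2 (isobaric): W = PΔV = (1507 kPa)(3.76 − 8.11 L) = -6555 J.
W_total = 13261 − 6555 = 6706 J.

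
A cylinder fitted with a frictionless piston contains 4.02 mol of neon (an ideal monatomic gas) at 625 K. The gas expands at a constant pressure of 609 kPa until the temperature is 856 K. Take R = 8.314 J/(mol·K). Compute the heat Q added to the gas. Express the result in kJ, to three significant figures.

Isobaric: W = nRΔT = (4.02)(8.314)(231) = 7721 J.
ΔU = nCᵥΔT with Cᵥ = 3R/2: ΔU = (4.02)(12.47)(231) = 11581 J.
Q = ΔU + W = 11581 + 7721 = 19301 J.

Q ≈ 19.3 kJ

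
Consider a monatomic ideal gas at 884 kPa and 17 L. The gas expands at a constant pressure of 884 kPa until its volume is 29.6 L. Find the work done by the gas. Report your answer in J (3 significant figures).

Isobaric: W = P ΔV.
W = (884 kPa)(29.6 − 17 L) = (884)(12.6) = 11138 J.

W ≈ 11100 J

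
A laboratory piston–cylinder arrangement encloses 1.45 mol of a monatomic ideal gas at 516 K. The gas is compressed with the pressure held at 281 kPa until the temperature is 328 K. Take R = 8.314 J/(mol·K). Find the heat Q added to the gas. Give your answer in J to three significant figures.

Q ≈ -5670 J

Isobaric: W = nRΔT = (1.45)(8.314)(-188) = -2266 J.
ΔU = nCᵥΔT with Cᵥ = 3R/2: ΔU = (1.45)(12.47)(-188) = -3400 J.
Q = ΔU + W = -3400 − 2266 = -5666 J.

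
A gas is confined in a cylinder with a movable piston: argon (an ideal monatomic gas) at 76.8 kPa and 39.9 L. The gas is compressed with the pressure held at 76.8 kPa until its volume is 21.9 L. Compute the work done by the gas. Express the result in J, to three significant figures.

W ≈ -1380 J

Isobaric: W = P ΔV.
W = (76.8 kPa)(21.9 − 39.9 L) = (76.8)(-18) = -1382 J.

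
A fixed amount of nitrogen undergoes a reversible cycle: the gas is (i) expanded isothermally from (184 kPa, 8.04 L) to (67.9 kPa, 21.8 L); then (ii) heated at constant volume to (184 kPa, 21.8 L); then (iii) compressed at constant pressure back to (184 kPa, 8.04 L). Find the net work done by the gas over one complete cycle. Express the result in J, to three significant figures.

Leg (i): W = PᵢVᵢ ln(V_f/Vᵢ) = (1479) ln(21.8/8.04) = 1476 J.
Leg (ii): W = 0.
Leg (iii): W = PΔV = (184)(8.04 − 21.8) = -2532 J.
W_net = 1476 − 2532 = -1056 J.

W_net ≈ -1060 J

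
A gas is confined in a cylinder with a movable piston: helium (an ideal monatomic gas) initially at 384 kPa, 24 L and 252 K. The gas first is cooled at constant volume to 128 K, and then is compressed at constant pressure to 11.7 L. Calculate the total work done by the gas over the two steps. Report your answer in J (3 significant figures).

Step 1 (isochoric): W = 0 (constant volume).
After step 1: P = 195 kPa (V unchanged).
Step 2 (isobaric): W = PΔV = (195 kPa)(11.7 − 24 L) = -2399 J.
W_total = 0 − 2399 = -2399 J.

W_total ≈ -2400 J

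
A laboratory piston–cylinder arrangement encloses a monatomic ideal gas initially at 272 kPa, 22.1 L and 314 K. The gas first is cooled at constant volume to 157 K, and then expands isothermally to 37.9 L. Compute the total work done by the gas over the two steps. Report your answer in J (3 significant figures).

W_total ≈ 1620 J

Step 1 (isochoric): W = 0 (constant volume).
After step 1: P = 136 kPa (V unchanged).
Step 2 (isothermal): W = P₁V₁ ln(V₂/V₁) = (3006) ln(37.9/22.1) = 1621 J.
W_total = 0 + 1621 = 1621 J.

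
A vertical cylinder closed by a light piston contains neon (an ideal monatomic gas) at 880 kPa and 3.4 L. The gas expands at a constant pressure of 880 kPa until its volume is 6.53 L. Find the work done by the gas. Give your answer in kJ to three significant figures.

Isobaric: W = P ΔV.
W = (880 kPa)(6.53 − 3.4 L) = (880)(3.13) = 2754 J.

W ≈ 2.75 kJ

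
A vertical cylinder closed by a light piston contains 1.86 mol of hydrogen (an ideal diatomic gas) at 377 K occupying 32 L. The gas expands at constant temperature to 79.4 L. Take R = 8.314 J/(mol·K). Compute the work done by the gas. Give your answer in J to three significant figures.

Isothermal: W = nRT ln(V₂/V₁).
W = (1.86)(8.314)(377) × ln(79.4/32)
  = 5830 × 0.9088
W_by_gas = 5298 J.

W ≈ 5300 J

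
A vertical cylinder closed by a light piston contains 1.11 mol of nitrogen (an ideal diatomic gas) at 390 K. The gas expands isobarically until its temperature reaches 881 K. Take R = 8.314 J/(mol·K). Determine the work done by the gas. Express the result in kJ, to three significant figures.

Isobaric: W = P ΔV = nR ΔT.
W = (1.11)(8.314)(881 − 390) = 4531 J.

W ≈ 4.53 kJ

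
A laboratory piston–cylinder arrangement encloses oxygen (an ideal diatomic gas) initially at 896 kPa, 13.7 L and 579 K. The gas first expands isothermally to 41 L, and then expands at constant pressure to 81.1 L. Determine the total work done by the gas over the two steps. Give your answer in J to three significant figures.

W_total ≈ 25500 J

Step 1 (isothermal): W = P₁V₁ ln(V₂/V₁) = (12275) ln(41/13.7) = 13456 J.
After step 1: P = 299.4 kPa, V = 41 L, T = 579 K.
Step 2 (isobaric): W = PΔV = (299.4 kPa)(81.1 − 41 L) = 12006 J.
W_total = 13456 + 12006 = 25462 J.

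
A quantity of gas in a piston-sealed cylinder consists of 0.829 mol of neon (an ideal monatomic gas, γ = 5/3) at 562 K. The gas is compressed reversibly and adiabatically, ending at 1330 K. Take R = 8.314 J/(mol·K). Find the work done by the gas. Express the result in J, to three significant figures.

W ≈ -7940 J

Adiabatic ⇒ Q = 0, so W_by = −ΔU = nCᵥ(T₁ − T₂).
Cᵥ = 3R/2 = 12.47 J/(mol·K).
W = (0.829)(12.47)(562 − 1330) = -7940 J.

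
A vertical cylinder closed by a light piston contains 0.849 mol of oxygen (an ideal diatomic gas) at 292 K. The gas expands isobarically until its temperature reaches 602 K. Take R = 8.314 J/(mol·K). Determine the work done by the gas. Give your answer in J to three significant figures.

Isobaric: W = P ΔV = nR ΔT.
W = (0.849)(8.314)(602 − 292) = 2188 J.

W ≈ 2190 J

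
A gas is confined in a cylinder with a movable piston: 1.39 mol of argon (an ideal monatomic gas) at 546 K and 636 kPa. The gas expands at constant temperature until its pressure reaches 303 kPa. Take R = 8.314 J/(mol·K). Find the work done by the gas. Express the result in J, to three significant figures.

Isothermal process: W = nRT ln(V₂/V₁) = nRT ln(P₁/P₂).
W = (1.39)(8.314)(546) × ln(636/303)
  = 6310 × ln(2.099) = 6310 × 0.7415
W_by_gas = 4679 J.

W ≈ 4680 J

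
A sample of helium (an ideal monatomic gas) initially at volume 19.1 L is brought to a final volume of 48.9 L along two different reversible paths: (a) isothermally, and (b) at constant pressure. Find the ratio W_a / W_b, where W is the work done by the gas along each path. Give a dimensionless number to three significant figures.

Path (a) isothermal: W = P₁V₁ ln(V₂/V₁) → W_a/(P₁V₁) = 0.9401.
Path (b) isobaric: W = P₁(V₂ − V₁) → W_b/(P₁V₁) = 1.56.
W_a / W_b = 0.9401 / 1.56 = 0.6025.

W_a / W_b ≈ 0.603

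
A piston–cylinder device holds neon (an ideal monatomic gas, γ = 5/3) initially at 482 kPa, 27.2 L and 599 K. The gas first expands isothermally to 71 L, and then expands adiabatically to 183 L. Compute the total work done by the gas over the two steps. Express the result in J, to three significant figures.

Step 1 (isothermal): W = P₁V₁ ln(V₂/V₁) = (13110) ln(71/27.2) = 12579 J.
After step 1: P = 184.7 kPa, V = 71 L, T = 599 K.
Step 2 (adiabatic): W = (P₁V₁ − P₂V₂)/(γ−1) = (13110 − 6974)/0.667 = 9204 J.
W_total = 12579 + 9204 = 21783 J.

W_total ≈ 21800 J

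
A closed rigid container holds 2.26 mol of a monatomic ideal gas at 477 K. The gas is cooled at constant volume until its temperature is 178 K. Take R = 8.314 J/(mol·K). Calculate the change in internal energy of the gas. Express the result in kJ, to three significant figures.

Constant volume ⇒ W = 0, so Q = ΔU = nCᵥΔT with Cᵥ = 3R/2 = 12.47 J/(mol·K).
ΔU = (2.26)(12.47)(178 − 477) = -8427 J.

ΔU ≈ -8.43 kJ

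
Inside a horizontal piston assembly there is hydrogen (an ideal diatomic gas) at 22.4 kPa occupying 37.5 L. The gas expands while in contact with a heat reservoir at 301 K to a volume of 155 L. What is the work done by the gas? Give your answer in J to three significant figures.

W ≈ 1190 J

Isothermal: W = nRT ln(V₂/V₁) = P₁V₁ ln(V₂/V₁).
P₁V₁ = (22.4 kPa)(37.5 L) = 840 J.
W = 840 × ln(155/37.5) = 840 × 1.419
W_by_gas = 1192 J.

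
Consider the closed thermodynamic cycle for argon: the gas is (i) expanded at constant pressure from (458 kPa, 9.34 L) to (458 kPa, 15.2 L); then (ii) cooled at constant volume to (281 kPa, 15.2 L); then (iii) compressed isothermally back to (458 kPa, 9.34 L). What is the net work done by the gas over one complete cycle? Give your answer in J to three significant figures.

W_net ≈ 604 J

Leg (i): W = PΔV = (458)(15.2 − 9.34) = 2684 J.
Leg (ii): W = 0.
Leg (iii): W = PᵢVᵢ ln(V_f/Vᵢ) = (4271) ln(9.34/15.2) = -2080 J.
W_net = 2684 − 2080 = 603.9 J.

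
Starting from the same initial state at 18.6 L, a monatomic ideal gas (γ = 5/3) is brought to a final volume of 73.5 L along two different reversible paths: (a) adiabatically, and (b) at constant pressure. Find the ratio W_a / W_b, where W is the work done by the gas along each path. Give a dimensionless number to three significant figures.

W_a / W_b ≈ 0.305

Path (a) adiabatic: W = P₁V₁(1 − (V₁/V₂)^(γ−1))/(γ−1) → W_a/(P₁V₁) = 0.8999.
Path (b) isobaric: W = P₁(V₂ − V₁) → W_b/(P₁V₁) = 2.952.
W_a / W_b = 0.8999 / 2.952 = 0.3049.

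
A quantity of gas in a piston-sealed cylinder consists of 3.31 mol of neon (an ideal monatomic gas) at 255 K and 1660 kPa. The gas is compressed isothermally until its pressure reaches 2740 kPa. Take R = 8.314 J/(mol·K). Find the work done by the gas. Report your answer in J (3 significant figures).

Isothermal process: W = nRT ln(V₂/V₁) = nRT ln(P₁/P₂).
W = (3.31)(8.314)(255) × ln(1660/2740)
  = 7017 × ln(0.6058) = 7017 × -0.5011
W_by_gas = -3517 J.

W ≈ -3520 J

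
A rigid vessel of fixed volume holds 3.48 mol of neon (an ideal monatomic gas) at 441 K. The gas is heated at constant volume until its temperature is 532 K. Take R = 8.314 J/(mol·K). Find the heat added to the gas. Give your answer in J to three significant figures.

Constant volume ⇒ W = 0, so Q = ΔU = nCᵥΔT with Cᵥ = 3R/2 = 12.47 J/(mol·K).
ΔU = (3.48)(12.47)(532 − 441) = 3949 J.

Q ≈ 3950 J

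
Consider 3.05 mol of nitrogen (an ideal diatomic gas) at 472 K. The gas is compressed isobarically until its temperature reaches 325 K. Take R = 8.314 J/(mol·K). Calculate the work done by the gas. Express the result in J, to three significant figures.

W ≈ -3730 J

Isobaric: W = P ΔV = nR ΔT.
W = (3.05)(8.314)(325 − 472) = -3728 J.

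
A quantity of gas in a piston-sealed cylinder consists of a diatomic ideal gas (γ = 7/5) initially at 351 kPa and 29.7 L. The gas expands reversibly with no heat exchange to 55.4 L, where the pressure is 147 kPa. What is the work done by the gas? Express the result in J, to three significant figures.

W ≈ 5700 J

Adiabatic: W = (P₁V₁ − P₂V₂)/(γ − 1) with γ = 7/5.
P₁V₁ = 10425 J, P₂V₂ = 8144 J.
W = (10425 − 8144) / 0.4 = 5702 J.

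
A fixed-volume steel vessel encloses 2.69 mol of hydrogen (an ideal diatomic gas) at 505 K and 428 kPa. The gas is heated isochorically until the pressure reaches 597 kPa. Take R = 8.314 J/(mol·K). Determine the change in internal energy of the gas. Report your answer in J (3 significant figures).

ΔU ≈ 11100 J

Constant volume ⇒ W = 0, so Q = ΔU = nCᵥΔT with Cᵥ = 5R/2 = 20.79 J/(mol·K).
At constant V, T₂/T₁ = P₂/P₁ ⇒ ΔT = T₁(P₂/P₁ − 1) = 505·(597/428 − 1) = 199.4 K.
ΔU = (2.69)(20.79)(199.4) = 11149 J.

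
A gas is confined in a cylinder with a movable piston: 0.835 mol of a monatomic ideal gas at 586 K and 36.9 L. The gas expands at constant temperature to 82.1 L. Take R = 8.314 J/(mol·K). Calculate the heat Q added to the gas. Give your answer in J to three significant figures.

Isothermal ⇒ ΔU = 0, so Q = W = nRT ln(V₂/V₁).
Q = (0.835)(8.314)(586) ln(82.1/36.9) = 4068 × 0.7997 = 3253 J.

Q ≈ 3250 J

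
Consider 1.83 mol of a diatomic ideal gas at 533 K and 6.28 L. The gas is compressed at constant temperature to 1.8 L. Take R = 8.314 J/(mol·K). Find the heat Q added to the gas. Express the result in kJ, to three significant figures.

Q ≈ -10.1 kJ

Isothermal ⇒ ΔU = 0, so Q = W = nRT ln(V₂/V₁).
Q = (1.83)(8.314)(533) ln(1.8/6.28) = 8109 × -1.25 = -10133 J.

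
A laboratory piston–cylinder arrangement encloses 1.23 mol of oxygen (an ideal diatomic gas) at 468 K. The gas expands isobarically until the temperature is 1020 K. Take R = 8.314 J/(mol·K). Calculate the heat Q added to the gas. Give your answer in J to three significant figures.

Isobaric: W = nRΔT = (1.23)(8.314)(552) = 5645 J.
ΔU = nCᵥΔT with Cᵥ = 5R/2: ΔU = (1.23)(20.79)(552) = 14112 J.
Q = ΔU + W = 14112 + 5645 = 19757 J.

Q ≈ 19800 J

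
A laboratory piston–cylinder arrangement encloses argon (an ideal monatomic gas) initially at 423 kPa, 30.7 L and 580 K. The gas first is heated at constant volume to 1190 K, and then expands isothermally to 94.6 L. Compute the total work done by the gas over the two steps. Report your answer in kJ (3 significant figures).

W_total ≈ 30.0 kJ

Step 1 (isochoric): W = 0 (constant volume).
After step 1: P = 867.9 kPa (V unchanged).
Step 2 (isothermal): W = P₁V₁ ln(V₂/V₁) = (26644) ln(94.6/30.7) = 29985 J.
W_total = 0 + 29985 = 29985 J.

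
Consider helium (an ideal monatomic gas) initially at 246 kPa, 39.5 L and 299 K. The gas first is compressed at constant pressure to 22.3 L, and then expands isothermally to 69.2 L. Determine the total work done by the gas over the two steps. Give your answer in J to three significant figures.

W_total ≈ 1980 J

Step 1 (isobaric): W = PΔV = (246 kPa)(22.3 − 39.5 L) = -4231 J.
After step 1: P = 246 kPa, V = 22.3 L, T = 168.8 K.
Step 2 (isothermal): W = P₁V₁ ln(V₂/V₁) = (5486) ln(69.2/22.3) = 6212 J.
W_total = -4231 + 6212 = 1981 J.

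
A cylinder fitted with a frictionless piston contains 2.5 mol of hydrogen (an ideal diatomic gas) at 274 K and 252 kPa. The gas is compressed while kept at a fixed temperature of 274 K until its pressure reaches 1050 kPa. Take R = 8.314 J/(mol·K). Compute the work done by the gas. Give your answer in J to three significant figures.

Isothermal process: W = nRT ln(V₂/V₁) = nRT ln(P₁/P₂).
W = (2.5)(8.314)(274) × ln(252/1050)
  = 5695 × ln(0.24) = 5695 × -1.427
W_by_gas = -8128 J.

W ≈ -8130 J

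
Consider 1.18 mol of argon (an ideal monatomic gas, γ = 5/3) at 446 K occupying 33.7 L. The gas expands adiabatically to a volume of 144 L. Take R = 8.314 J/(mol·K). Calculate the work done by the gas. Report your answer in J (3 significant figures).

Adiabatic: TV^(γ−1) = const with γ = 5/3.
T₂ = T₁ (V₁/V₂)^(γ−1) = 446 × (33.7/144)^0.667 = 446 × 0.3798 = 169.4 K.
W_by = nCᵥ(T₁ − T₂) = (1.18)(12.47)(446 − 169.4) = 4071 J.

W ≈ 4070 J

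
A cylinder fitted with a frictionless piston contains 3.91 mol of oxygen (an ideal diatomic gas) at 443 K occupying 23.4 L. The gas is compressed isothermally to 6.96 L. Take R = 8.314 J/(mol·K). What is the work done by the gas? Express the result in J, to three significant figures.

W ≈ -17500 J

Isothermal: W = nRT ln(V₂/V₁).
W = (3.91)(8.314)(443) × ln(6.96/23.4)
  = 14401 × -1.213
W_by_gas = -17462 J.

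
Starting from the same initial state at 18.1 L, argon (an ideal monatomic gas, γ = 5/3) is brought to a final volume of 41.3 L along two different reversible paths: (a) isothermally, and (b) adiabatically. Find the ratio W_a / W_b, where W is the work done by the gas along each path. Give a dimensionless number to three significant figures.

Path (a) isothermal: W = P₁V₁ ln(V₂/V₁) → W_a/(P₁V₁) = 0.825.
Path (b) adiabatic: W = P₁V₁(1 − (V₁/V₂)^(γ−1))/(γ−1) → W_b/(P₁V₁) = 0.6345.
W_a / W_b = 0.825 / 0.6345 = 1.3.

W_a / W_b ≈ 1.30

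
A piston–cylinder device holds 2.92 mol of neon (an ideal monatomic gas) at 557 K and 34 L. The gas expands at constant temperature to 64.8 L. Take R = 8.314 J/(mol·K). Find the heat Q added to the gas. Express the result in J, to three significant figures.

Isothermal ⇒ ΔU = 0, so Q = W = nRT ln(V₂/V₁).
Q = (2.92)(8.314)(557) ln(64.8/34) = 13522 × 0.6449 = 8721 J.

Q ≈ 8720 J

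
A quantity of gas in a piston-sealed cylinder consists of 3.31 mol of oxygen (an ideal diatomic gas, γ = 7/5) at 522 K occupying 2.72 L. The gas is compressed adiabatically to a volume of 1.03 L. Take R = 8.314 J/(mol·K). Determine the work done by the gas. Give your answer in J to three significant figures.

W ≈ -17000 J

Adiabatic: TV^(γ−1) = const with γ = 7/5.
T₂ = T₁ (V₁/V₂)^(γ−1) = 522 × (2.72/1.03)^0.4 = 522 × 1.475 = 769.8 K.
W_by = nCᵥ(T₁ − T₂) = (3.31)(20.79)(522 − 769.8) = -17046 J.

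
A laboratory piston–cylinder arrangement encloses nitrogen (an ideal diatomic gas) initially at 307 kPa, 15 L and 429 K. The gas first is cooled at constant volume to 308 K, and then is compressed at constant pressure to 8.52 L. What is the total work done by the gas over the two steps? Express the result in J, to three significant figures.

Step 1 (isochoric): W = 0 (constant volume).
After step 1: P = 220.4 kPa (V unchanged).
Step 2 (isobaric): W = PΔV = (220.4 kPa)(8.52 − 15 L) = -1428 J.
W_total = 0 − 1428 = -1428 J.

W_total ≈ -1430 J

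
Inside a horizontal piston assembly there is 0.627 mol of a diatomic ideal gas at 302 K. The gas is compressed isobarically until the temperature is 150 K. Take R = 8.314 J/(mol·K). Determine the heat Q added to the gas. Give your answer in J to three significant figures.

Isobaric: W = nRΔT = (0.627)(8.314)(-152) = -792.4 J.
ΔU = nCᵥΔT with Cᵥ = 5R/2: ΔU = (0.627)(20.79)(-152) = -1981 J.
Q = ΔU + W = -1981 − 792.4 = -2773 J.

Q ≈ -2770 J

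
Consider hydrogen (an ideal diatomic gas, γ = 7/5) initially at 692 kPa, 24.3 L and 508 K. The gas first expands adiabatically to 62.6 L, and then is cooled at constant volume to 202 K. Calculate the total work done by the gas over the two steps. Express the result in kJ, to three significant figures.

W_total ≈ 13.2 kJ

Step 1 (adiabatic): W = (P₁V₁ − P₂V₂)/(γ−1) = (16816 − 11517)/0.4 = 13247 J.
Step 2 (isochoric): W = 0 (constant volume).
W_total = 13247 + 0 = 13247 J.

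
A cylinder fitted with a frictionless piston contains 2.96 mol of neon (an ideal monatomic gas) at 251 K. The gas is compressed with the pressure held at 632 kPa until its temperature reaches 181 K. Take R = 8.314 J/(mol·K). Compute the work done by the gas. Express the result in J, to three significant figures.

Isobaric: W = P ΔV = nR ΔT.
W = (2.96)(8.314)(181 − 251) = -1723 J.

W ≈ -1720 J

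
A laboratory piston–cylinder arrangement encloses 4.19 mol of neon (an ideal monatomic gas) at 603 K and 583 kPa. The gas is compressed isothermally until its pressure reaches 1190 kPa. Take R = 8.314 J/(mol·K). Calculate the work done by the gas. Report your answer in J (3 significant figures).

Isothermal process: W = nRT ln(V₂/V₁) = nRT ln(P₁/P₂).
W = (4.19)(8.314)(603) × ln(583/1190)
  = 21006 × ln(0.4899) = 21006 × -0.7135
W_by_gas = -14988 J.

W ≈ -15000 J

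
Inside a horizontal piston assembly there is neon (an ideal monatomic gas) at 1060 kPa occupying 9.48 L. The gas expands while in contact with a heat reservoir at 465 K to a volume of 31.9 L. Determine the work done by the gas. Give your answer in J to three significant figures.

W ≈ 12200 J

Isothermal: W = nRT ln(V₂/V₁) = P₁V₁ ln(V₂/V₁).
P₁V₁ = (1060 kPa)(9.48 L) = 10049 J.
W = 10049 × ln(31.9/9.48) = 10049 × 1.213
W_by_gas = 12193 J.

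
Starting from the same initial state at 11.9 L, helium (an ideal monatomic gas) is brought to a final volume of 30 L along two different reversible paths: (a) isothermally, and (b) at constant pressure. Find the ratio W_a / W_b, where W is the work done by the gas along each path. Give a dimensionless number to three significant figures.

W_a / W_b ≈ 0.608

Path (a) isothermal: W = P₁V₁ ln(V₂/V₁) → W_a/(P₁V₁) = 0.9247.
Path (b) isobaric: W = P₁(V₂ − V₁) → W_b/(P₁V₁) = 1.521.
W_a / W_b = 0.9247 / 1.521 = 0.6079.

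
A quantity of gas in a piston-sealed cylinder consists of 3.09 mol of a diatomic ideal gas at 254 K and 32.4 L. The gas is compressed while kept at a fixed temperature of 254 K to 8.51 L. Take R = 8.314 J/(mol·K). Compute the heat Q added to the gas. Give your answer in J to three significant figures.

Isothermal ⇒ ΔU = 0, so Q = W = nRT ln(V₂/V₁).
Q = (3.09)(8.314)(254) ln(8.51/32.4) = 6525 × -1.337 = -8724 J.

Q ≈ -8720 J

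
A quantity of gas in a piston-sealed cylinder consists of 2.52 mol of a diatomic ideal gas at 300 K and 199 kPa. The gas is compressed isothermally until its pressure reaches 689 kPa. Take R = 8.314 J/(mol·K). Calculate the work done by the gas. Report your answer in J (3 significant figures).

Isothermal process: W = nRT ln(V₂/V₁) = nRT ln(P₁/P₂).
W = (2.52)(8.314)(300) × ln(199/689)
  = 6285 × ln(0.2888) = 6285 × -1.242
W_by_gas = -7806 J.

W ≈ -7810 J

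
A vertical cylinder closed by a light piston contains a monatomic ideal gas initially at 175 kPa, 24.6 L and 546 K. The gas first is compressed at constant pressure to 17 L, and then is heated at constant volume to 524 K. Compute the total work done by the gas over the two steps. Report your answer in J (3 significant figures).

Step 1 (isobaric): W = PΔV = (175 kPa)(17 − 24.6 L) = -1330 J.
Step 2 (isochoric): W = 0 (constant volume).
W_total = -1330 + 0 = -1330 J.

W_total ≈ -1330 J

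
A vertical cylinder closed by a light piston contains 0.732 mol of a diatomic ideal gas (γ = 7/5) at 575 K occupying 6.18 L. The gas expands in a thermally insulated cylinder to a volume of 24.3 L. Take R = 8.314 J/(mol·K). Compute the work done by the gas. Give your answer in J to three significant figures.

Adiabatic: TV^(γ−1) = const with γ = 7/5.
T₂ = T₁ (V₁/V₂)^(γ−1) = 575 × (6.18/24.3)^0.4 = 575 × 0.5783 = 332.5 K.
W_by = nCᵥ(T₁ − T₂) = (0.732)(20.79)(575 − 332.5) = 3689 J.

W ≈ 3690 J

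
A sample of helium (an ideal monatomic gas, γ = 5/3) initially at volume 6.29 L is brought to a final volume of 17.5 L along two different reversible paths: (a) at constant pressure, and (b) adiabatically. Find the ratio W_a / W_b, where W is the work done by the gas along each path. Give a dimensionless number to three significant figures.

W_a / W_b ≈ 2.40

Path (a) isobaric: W = P₁(V₂ − V₁) → W_a/(P₁V₁) = 1.782.
Path (b) adiabatic: W = P₁V₁(1 − (V₁/V₂)^(γ−1))/(γ−1) → W_b/(P₁V₁) = 0.7417.
W_a / W_b = 1.782 / 0.7417 = 2.403.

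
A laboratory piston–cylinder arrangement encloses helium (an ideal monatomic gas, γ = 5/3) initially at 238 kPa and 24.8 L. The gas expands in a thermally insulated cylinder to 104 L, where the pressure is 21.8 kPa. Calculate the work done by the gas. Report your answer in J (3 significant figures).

Adiabatic: W = (P₁V₁ − P₂V₂)/(γ − 1) with γ = 5/3.
P₁V₁ = 5902 J, P₂V₂ = 2267 J.
W = (5902 − 2267) / 0.6667 = 5453 J.

W ≈ 5450 J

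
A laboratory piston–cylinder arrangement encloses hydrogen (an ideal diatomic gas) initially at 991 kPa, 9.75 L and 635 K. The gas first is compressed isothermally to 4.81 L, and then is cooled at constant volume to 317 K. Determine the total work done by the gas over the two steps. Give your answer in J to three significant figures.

Step 1 (isothermal): W = P₁V₁ ln(V₂/V₁) = (9662) ln(4.81/9.75) = -6827 J.
Step 2 (isochoric): W = 0 (constant volume).
W_total = -6827 + 0 = -6827 J.

W_total ≈ -6830 J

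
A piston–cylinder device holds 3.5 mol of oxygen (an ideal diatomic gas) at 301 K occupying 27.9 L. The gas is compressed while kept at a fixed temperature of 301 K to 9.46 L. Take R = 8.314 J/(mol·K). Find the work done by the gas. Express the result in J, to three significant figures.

W ≈ -9470 J

Isothermal: W = nRT ln(V₂/V₁).
W = (3.5)(8.314)(301) × ln(9.46/27.9)
  = 8759 × -1.082
W_by_gas = -9473 J.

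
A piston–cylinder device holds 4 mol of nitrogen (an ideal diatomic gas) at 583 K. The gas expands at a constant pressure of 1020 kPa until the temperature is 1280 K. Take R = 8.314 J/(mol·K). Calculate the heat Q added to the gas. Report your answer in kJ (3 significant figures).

Isobaric: W = nRΔT = (4)(8.314)(697) = 23179 J.
ΔU = nCᵥΔT with Cᵥ = 5R/2: ΔU = (4)(20.79)(697) = 57949 J.
Q = ΔU + W = 57949 + 23179 = 81128 J.

Q ≈ 81.1 kJ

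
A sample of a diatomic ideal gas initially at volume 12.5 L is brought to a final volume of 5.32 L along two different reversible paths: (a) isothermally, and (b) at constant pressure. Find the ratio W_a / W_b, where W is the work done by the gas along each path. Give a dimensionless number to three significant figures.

Path (a) isothermal: W = P₁V₁ ln(V₂/V₁) → W_a/(P₁V₁) = -0.8543.
Path (b) isobaric: W = P₁(V₂ − V₁) → W_b/(P₁V₁) = -0.5744.
W_a / W_b = -0.8543 / -0.5744 = 1.487.

W_a / W_b ≈ 1.49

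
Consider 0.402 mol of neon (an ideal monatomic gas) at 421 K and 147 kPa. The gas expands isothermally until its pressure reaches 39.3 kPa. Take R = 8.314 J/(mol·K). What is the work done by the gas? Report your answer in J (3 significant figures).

Isothermal process: W = nRT ln(V₂/V₁) = nRT ln(P₁/P₂).
W = (0.402)(8.314)(421) × ln(147/39.3)
  = 1407 × ln(3.74) = 1407 × 1.319
W_by_gas = 1856 J.

W ≈ 1860 J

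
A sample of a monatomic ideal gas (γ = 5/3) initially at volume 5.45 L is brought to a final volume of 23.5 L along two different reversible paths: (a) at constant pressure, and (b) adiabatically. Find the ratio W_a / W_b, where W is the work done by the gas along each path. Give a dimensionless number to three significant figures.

Path (a) isobaric: W = P₁(V₂ − V₁) → W_a/(P₁V₁) = 3.312.
Path (b) adiabatic: W = P₁V₁(1 − (V₁/V₂)^(γ−1))/(γ−1) → W_b/(P₁V₁) = 0.9338.
W_a / W_b = 3.312 / 0.9338 = 3.547.

W_a / W_b ≈ 3.55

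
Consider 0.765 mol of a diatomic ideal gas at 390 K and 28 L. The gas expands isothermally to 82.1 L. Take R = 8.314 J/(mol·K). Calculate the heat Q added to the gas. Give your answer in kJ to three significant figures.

Q ≈ 2.67 kJ

Isothermal ⇒ ΔU = 0, so Q = W = nRT ln(V₂/V₁).
Q = (0.765)(8.314)(390) ln(82.1/28) = 2480 × 1.076 = 2668 J.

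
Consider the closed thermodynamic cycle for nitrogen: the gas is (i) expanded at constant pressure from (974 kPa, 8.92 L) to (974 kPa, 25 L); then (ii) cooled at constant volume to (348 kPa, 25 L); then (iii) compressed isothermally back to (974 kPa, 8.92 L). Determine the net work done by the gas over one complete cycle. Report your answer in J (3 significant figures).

Leg (i): W = PΔV = (974)(25 − 8.92) = 15662 J.
Leg (ii): W = 0.
Leg (iii): W = PᵢVᵢ ln(V_f/Vᵢ) = (8700) ln(8.92/25) = -8966 J.
W_net = 15662 − 8966 = 6696 J.

W_net ≈ 6700 J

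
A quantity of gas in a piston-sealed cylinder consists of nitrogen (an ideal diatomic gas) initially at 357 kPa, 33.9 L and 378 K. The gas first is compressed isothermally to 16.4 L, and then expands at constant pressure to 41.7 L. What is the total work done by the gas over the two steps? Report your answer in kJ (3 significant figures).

Step 1 (isothermal): W = P₁V₁ ln(V₂/V₁) = (12102) ln(16.4/33.9) = -8788 J.
After step 1: P = 737.9 kPa, V = 16.4 L, T = 378 K.
Step 2 (isobaric): W = PΔV = (737.9 kPa)(41.7 − 16.4 L) = 18670 J.
W_total = -8788 + 18670 = 9882 J.

W_total ≈ 9.88 kJ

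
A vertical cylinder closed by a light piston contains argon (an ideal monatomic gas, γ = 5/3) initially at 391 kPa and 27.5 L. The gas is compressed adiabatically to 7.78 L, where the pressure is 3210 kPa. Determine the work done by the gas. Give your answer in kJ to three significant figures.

Adiabatic: W = (P₁V₁ − P₂V₂)/(γ − 1) with γ = 5/3.
P₁V₁ = 10752 J, P₂V₂ = 24974 J.
W = (10752 − 24974) / 0.6667 = -21332 J.

W ≈ -21.3 kJ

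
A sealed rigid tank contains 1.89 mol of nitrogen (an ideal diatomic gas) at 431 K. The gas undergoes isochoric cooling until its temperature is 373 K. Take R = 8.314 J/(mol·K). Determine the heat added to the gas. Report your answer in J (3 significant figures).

Q ≈ -2280 J

Constant volume ⇒ W = 0, so Q = ΔU = nCᵥΔT with Cᵥ = 5R/2 = 20.79 J/(mol·K).
ΔU = (1.89)(20.79)(373 − 431) = -2278 J.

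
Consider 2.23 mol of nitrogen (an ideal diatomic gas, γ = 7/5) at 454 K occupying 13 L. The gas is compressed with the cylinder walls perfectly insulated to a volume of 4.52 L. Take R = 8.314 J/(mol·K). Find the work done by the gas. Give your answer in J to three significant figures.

W ≈ -11100 J

Adiabatic: TV^(γ−1) = const with γ = 7/5.
T₂ = T₁ (V₁/V₂)^(γ−1) = 454 × (13/4.52)^0.4 = 454 × 1.526 = 692.8 K.
W_by = nCᵥ(T₁ − T₂) = (2.23)(20.79)(454 − 692.8) = -11066 J.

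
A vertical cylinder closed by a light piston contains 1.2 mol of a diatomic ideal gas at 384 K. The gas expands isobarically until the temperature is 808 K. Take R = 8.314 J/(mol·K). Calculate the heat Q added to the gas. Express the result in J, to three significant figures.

Isobaric: W = nRΔT = (1.2)(8.314)(424) = 4230 J.
ΔU = nCᵥΔT with Cᵥ = 5R/2: ΔU = (1.2)(20.79)(424) = 10575 J.
Q = ΔU + W = 10575 + 4230 = 14806 J.

Q ≈ 14800 J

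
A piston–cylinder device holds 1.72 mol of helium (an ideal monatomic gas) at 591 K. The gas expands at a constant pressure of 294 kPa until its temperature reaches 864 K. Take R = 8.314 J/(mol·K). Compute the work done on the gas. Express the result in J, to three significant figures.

W ≈ -3900 J

Isobaric: W = P ΔV = nR ΔT.
W = (1.72)(8.314)(864 − 591) = 3904 J.
Work on gas = −W_by = -3904 J.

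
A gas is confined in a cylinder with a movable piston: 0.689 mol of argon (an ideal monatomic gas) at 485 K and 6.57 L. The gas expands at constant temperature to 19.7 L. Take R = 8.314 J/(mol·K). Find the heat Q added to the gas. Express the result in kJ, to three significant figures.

Q ≈ 3.05 kJ

Isothermal ⇒ ΔU = 0, so Q = W = nRT ln(V₂/V₁).
Q = (0.689)(8.314)(485) ln(19.7/6.57) = 2778 × 1.098 = 3051 J.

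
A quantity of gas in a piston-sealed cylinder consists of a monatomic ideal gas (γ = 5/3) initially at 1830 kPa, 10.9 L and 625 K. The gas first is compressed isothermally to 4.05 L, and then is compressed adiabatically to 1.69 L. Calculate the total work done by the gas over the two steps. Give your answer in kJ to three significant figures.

Step 1 (isothermal): W = P₁V₁ ln(V₂/V₁) = (19947) ln(4.05/10.9) = -19748 J.
After step 1: P = 4925 kPa, V = 4.05 L, T = 625 K.
Step 2 (adiabatic): W = (P₁V₁ − P₂V₂)/(γ−1) = (19947 − 35721)/0.667 = -23661 J.
W_total = -19748 − 23661 = -43409 J.

W_total ≈ -43.4 kJ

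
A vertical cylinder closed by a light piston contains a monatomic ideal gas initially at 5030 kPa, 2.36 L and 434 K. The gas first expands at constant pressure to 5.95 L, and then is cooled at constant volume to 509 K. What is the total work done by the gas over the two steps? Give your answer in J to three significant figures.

W_total ≈ 18100 J

Step 1 (isobaric): W = PΔV = (5030 kPa)(5.95 − 2.36 L) = 18058 J.
Step 2 (isochoric): W = 0 (constant volume).
W_total = 18058 + 0 = 18058 J.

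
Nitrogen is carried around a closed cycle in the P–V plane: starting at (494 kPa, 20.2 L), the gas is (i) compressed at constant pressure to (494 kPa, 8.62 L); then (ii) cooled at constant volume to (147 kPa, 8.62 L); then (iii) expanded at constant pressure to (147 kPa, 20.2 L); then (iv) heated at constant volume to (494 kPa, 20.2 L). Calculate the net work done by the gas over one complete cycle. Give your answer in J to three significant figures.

W_net ≈ -4020 J

Constant-volume legs do no work.
W(i) = (494)(8.62 − 20.2) = -5721 J; W(iii) = (147)(20.2 − 8.62) = 1702 J.
W_net = -5721 + 1702 = -4018 J (the counter-clockwise enclosed area).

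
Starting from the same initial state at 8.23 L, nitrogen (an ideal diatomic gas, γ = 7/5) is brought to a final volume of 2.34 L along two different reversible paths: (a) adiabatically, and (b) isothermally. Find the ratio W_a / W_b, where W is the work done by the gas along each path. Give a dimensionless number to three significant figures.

Path (a) adiabatic: W = P₁V₁(1 − (V₁/V₂)^(γ−1))/(γ−1) → W_a/(P₁V₁) = -1.634.
Path (b) isothermal: W = P₁V₁ ln(V₂/V₁) → W_b/(P₁V₁) = -1.258.
W_a / W_b = -1.634 / -1.258 = 1.3.

W_a / W_b ≈ 1.30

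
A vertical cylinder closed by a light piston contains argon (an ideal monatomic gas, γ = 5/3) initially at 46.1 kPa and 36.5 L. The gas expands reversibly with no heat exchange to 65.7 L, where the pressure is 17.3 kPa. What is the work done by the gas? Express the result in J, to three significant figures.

Adiabatic: W = (P₁V₁ − P₂V₂)/(γ − 1) with γ = 5/3.
P₁V₁ = 1683 J, P₂V₂ = 1137 J.
W = (1683 − 1137) / 0.6667 = 819.1 J.

W ≈ 819 J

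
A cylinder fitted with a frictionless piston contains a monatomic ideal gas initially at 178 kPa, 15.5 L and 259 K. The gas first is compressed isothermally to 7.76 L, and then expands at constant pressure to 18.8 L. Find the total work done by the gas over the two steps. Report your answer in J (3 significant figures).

Step 1 (isothermal): W = P₁V₁ ln(V₂/V₁) = (2759) ln(7.76/15.5) = -1909 J.
After step 1: P = 355.5 kPa, V = 7.76 L, T = 259 K.
Step 2 (isobaric): W = PΔV = (355.5 kPa)(18.8 − 7.76 L) = 3925 J.
W_total = -1909 + 3925 = 2016 J.

W_total ≈ 2020 J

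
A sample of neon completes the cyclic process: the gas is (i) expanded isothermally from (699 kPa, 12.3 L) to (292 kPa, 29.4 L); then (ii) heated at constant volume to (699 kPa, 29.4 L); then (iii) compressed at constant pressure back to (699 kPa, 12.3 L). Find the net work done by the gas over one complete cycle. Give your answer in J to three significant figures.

W_net ≈ -4460 J

Leg (i): W = PᵢVᵢ ln(V_f/Vᵢ) = (8598) ln(29.4/12.3) = 7492 J.
Leg (ii): W = 0.
Leg (iii): W = PΔV = (699)(12.3 − 29.4) = -11953 J.
W_net = 7492 − 11953 = -4461 J.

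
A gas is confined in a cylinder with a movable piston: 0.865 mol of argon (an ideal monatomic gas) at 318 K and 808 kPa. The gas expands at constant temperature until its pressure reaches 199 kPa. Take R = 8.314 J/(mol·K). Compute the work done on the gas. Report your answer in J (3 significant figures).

W ≈ -3200 J

Isothermal process: W = nRT ln(V₂/V₁) = nRT ln(P₁/P₂).
W = (0.865)(8.314)(318) × ln(808/199)
  = 2287 × ln(4.06) = 2287 × 1.401
W_by_gas = 3205 J; work on gas = −W_by = -3205 J.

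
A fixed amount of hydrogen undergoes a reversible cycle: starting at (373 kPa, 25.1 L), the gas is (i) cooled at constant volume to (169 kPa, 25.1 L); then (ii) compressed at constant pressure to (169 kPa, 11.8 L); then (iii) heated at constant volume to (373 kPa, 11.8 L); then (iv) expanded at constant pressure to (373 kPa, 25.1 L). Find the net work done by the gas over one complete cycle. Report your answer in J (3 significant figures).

W_net ≈ 2710 J

Constant-volume legs do no work.
W(ii) = (169)(11.8 − 25.1) = -2248 J; W(iv) = (373)(25.1 − 11.8) = 4961 J.
W_net = -2248 + 4961 = 2713 J (the clockwise enclosed area).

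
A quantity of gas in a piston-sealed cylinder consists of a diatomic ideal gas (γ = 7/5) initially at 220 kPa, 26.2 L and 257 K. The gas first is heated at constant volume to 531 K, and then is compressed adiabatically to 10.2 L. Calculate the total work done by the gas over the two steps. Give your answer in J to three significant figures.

W_total ≈ -13600 J

Step 1 (isochoric): W = 0 (constant volume).
After step 1: P = 454.6 kPa (V unchanged).
Step 2 (adiabatic): W = (P₁V₁ − P₂V₂)/(γ−1) = (11909 − 17369)/0.4 = -13648 J.
W_total = 0 − 13648 = -13648 J.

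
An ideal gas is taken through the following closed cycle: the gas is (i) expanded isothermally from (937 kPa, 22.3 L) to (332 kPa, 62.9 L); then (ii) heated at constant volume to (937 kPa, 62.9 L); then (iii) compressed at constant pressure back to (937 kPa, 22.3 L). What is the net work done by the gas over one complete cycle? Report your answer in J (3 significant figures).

Leg (i): W = PᵢVᵢ ln(V_f/Vᵢ) = (20895) ln(62.9/22.3) = 21667 J.
Leg (ii): W = 0.
Leg (iii): W = PΔV = (937)(22.3 − 62.9) = -38042 J.
W_net = 21667 − 38042 = -16375 J.

W_net ≈ -16400 J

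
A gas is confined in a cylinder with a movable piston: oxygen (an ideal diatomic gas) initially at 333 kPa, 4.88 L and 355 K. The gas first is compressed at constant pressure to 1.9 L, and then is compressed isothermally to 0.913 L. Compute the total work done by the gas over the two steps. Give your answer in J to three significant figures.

W_total ≈ -1460 J

Step 1 (isobaric): W = PΔV = (333 kPa)(1.9 − 4.88 L) = -992.3 J.
After step 1: P = 333 kPa, V = 1.9 L, T = 138.2 K.
Step 2 (isothermal): W = P₁V₁ ln(V₂/V₁) = (632.7) ln(0.913/1.9) = -463.7 J.
W_total = -992.3 − 463.7 = -1456 J.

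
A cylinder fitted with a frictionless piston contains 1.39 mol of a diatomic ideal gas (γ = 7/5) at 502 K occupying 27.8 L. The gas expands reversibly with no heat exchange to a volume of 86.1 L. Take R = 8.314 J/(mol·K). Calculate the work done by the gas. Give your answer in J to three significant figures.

W ≈ 5280 J

Adiabatic: TV^(γ−1) = const with γ = 7/5.
T₂ = T₁ (V₁/V₂)^(γ−1) = 502 × (27.8/86.1)^0.4 = 502 × 0.6362 = 319.4 K.
W_by = nCᵥ(T₁ − T₂) = (1.39)(20.79)(502 − 319.4) = 5276 J.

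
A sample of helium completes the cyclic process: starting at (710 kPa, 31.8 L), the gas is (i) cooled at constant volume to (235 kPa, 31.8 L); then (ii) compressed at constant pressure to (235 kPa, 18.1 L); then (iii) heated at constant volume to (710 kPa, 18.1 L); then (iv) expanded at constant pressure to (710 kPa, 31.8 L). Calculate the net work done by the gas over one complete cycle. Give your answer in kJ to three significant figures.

Constant-volume legs do no work.
W(ii) = (235)(18.1 − 31.8) = -3220 J; W(iv) = (710)(31.8 − 18.1) = 9727 J.
W_net = -3220 + 9727 = 6508 J (the clockwise enclosed area).

W_net ≈ 6.51 kJ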